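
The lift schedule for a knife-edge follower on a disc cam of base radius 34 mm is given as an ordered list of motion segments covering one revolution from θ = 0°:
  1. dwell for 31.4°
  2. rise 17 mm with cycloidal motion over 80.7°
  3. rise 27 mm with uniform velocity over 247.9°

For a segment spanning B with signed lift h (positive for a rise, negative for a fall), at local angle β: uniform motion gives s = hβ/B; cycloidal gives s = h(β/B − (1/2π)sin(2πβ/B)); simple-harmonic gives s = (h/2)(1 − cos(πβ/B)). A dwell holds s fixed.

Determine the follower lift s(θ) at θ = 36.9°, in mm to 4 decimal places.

seg 1 [0°–31.4°] dwell: s stays 0.0000
seg 2 [31.4°–112.1°] cycloidal, h=17: θ=36.9° here. β=5.5, B=80.7. 17·(0.0682 − sin(2π·0.0682)/(2π)) = 0.0351 → s = 0.0351

0.0351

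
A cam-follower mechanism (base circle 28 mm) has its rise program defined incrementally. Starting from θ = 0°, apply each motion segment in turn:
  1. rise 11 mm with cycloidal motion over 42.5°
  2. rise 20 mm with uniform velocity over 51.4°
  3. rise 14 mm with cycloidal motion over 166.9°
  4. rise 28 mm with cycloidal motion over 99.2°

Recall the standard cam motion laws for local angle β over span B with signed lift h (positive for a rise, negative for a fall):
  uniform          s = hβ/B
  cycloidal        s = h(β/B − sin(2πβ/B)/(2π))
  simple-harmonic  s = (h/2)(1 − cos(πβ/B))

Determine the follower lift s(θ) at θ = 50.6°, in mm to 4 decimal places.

seg 1 [0°–42.5°] cycloidal, h=11: full span → s += 11 → s = 11.0000
seg 2 [42.5°–93.9°] uniform, h=20: θ=50.6° here. β=8.1, B=51.4. 20·8.1/51.4 = 3.1518 → s = 14.1518

14.1518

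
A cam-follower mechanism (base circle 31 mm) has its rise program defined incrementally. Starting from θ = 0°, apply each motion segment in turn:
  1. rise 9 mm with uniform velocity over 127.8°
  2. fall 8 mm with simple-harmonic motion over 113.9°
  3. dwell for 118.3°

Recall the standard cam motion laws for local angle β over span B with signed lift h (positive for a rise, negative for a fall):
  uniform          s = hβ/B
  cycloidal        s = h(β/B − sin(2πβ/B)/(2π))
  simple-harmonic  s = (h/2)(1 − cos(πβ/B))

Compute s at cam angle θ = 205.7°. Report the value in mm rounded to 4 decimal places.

seg 1 [0°–127.8°] uniform, h=9: full span → s += 9 → s = 9.0000
seg 2 [127.8°–241.7°] simple-harmonic, h=-8: θ=205.7° here. β=77.9, B=113.9. -8/2·(1 − cos(π·0.6839)) = -6.1849 → s = 2.8151

2.8151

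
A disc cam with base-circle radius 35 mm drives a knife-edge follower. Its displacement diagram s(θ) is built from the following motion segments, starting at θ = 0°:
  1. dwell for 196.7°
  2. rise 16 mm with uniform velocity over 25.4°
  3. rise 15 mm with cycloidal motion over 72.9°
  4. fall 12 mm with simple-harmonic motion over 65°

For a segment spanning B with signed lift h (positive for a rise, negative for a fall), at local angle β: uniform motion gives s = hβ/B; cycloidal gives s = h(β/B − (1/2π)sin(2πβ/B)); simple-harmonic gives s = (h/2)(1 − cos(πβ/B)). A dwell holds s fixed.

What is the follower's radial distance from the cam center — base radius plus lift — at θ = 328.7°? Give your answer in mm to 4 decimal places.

seg 1 [0°–196.7°] dwell: s stays 0.0000
seg 2 [196.7°–222.1°] uniform, h=16: full span → s += 16 → s = 16.0000
seg 3 [222.1°–295°] cycloidal, h=15: full span → s += 15 → s = 31.0000
seg 4 [295°–360°] simple-harmonic, h=-12: θ=328.7° here. β=33.7, B=65. -12/2·(1 − cos(π·0.5185)) = -6.3478 → s = 24.6522
radial distance = base radius + s = 35 + 24.6522 = 59.6522

59.6522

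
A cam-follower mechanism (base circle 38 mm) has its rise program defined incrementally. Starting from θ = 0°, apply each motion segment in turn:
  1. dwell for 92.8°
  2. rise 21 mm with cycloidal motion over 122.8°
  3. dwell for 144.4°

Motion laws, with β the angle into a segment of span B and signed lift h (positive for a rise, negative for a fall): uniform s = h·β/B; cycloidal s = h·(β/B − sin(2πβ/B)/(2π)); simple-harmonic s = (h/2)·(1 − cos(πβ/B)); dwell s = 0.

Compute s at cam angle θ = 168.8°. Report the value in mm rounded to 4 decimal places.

seg 1 [0°–92.8°] dwell: s stays 0.0000
seg 2 [92.8°–215.6°] cycloidal, h=21: θ=168.8° here. β=76, B=122.8. 21·(0.6189 − sin(2π·0.6189)/(2π)) = 15.2677 → s = 15.2677

15.2677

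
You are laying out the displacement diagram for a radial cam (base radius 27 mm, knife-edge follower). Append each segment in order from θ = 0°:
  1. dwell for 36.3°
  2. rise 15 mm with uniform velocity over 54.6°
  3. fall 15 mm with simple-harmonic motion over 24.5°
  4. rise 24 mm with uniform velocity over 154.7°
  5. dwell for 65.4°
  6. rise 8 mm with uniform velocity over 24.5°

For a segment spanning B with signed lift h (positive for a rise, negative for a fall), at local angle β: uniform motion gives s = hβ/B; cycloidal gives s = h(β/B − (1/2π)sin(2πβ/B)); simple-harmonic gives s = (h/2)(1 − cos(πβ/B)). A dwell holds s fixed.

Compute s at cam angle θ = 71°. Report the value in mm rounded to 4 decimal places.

seg 1 [0°–36.3°] dwell: s stays 0.0000
seg 2 [36.3°–90.9°] uniform, h=15: θ=71° here. β=34.7, B=54.6. 15·34.7/54.6 = 9.5330 → s = 9.5330

9.5330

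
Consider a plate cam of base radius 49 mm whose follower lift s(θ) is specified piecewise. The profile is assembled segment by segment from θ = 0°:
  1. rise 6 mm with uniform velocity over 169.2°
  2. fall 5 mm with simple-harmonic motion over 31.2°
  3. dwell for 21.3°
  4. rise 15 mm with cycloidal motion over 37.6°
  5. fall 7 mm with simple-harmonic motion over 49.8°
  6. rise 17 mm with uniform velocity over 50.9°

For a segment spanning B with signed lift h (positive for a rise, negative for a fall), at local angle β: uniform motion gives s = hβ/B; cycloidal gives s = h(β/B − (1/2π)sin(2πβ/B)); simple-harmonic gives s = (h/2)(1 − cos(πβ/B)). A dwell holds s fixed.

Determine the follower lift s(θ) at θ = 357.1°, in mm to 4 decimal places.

seg 1 [0°–169.2°] uniform, h=6: full span → s += 6 → s = 6.0000
seg 2 [169.2°–200.4°] simple-harmonic, h=-5: full span → s += -5 → s = 1.0000
seg 3 [200.4°–221.7°] dwell: s stays 1.0000
seg 4 [221.7°–259.3°] cycloidal, h=15: full span → s += 15 → s = 16.0000
seg 5 [259.3°–309.1°] simple-harmonic, h=-7: full span → s += -7 → s = 9.0000
seg 6 [309.1°–360°] uniform, h=17: θ=357.1° here. β=48, B=50.9. 17·48/50.9 = 16.0314 → s = 25.0314

25.0314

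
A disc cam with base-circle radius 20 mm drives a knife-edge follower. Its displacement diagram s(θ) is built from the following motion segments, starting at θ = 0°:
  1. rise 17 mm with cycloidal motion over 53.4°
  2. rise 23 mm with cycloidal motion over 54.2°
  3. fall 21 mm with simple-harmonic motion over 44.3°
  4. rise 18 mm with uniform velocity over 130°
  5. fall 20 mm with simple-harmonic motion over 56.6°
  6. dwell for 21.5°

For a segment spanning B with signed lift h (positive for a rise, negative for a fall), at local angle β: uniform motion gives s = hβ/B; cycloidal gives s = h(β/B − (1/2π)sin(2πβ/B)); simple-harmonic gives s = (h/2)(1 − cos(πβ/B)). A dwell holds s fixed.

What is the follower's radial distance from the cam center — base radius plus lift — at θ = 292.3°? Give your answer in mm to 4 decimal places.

seg 1 [0°–53.4°] cycloidal, h=17: full span → s += 17 → s = 17.0000
seg 2 [53.4°–107.6°] cycloidal, h=23: full span → s += 23 → s = 40.0000
seg 3 [107.6°–151.9°] simple-harmonic, h=-21: full span → s += -21 → s = 19.0000
seg 4 [151.9°–281.9°] uniform, h=18: full span → s += 18 → s = 37.0000
seg 5 [281.9°–338.5°] simple-harmonic, h=-20: θ=292.3° here. β=10.4, B=56.6. -20/2·(1 − cos(π·0.1837)) = -1.6204 → s = 35.3796
radial distance = base radius + s = 20 + 35.3796 = 55.3796

55.3796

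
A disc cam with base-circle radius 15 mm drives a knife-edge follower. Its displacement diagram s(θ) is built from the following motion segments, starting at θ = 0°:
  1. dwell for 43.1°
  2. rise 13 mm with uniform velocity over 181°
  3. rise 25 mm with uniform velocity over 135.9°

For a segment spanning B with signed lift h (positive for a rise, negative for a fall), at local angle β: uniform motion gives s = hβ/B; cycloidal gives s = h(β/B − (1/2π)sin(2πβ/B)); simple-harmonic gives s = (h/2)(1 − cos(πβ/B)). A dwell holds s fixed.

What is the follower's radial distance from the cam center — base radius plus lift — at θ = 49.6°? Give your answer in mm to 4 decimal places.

seg 1 [0°–43.1°] dwell: s stays 0.0000
seg 2 [43.1°–224.1°] uniform, h=13: θ=49.6° here. β=6.5, B=181. 13·6.5/181 = 0.4669 → s = 0.4669
radial distance = base radius + s = 15 + 0.4669 = 15.4669

15.4669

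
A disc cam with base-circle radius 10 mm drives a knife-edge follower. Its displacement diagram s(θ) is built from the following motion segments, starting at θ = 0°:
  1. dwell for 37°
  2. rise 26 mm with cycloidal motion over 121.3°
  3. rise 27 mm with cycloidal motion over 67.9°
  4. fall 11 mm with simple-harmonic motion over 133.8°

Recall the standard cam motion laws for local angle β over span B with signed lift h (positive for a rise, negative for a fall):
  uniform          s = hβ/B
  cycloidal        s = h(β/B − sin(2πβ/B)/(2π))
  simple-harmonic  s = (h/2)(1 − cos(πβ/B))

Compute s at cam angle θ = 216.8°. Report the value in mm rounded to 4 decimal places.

seg 1 [0°–37°] dwell: s stays 0.0000
seg 2 [37°–158.3°] cycloidal, h=26: full span → s += 26 → s = 26.0000
seg 3 [158.3°–226.2°] cycloidal, h=27: θ=216.8° here. β=58.5, B=67.9. 27·(0.8616 − sin(2π·0.8616)/(2π)) = 26.5462 → s = 52.5462

52.5462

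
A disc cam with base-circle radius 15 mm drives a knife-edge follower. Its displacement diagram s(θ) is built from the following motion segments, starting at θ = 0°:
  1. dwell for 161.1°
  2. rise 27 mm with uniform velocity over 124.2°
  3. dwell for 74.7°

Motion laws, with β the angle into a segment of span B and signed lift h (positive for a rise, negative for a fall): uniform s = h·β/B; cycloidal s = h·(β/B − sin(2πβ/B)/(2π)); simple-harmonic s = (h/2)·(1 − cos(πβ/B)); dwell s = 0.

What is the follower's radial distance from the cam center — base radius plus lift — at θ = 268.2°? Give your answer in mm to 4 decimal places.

seg 1 [0°–161.1°] dwell: s stays 0.0000
seg 2 [161.1°–285.3°] uniform, h=27: θ=268.2° here. β=107.1, B=124.2. 27·107.1/124.2 = 23.2826 → s = 23.2826
radial distance = base radius + s = 15 + 23.2826 = 38.2826

38.2826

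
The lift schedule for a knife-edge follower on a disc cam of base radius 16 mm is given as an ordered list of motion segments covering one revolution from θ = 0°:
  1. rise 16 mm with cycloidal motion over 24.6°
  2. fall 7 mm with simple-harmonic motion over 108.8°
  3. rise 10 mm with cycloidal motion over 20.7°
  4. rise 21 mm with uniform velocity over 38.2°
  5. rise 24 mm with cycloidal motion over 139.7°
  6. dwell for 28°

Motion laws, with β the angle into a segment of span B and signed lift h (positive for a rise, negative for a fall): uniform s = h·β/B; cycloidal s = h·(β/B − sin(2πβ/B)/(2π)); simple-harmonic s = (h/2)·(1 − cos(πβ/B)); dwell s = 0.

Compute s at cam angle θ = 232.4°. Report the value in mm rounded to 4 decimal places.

seg 1 [0°–24.6°] cycloidal, h=16: full span → s += 16 → s = 16.0000
seg 2 [24.6°–133.4°] simple-harmonic, h=-7: full span → s += -7 → s = 9.0000
seg 3 [133.4°–154.1°] cycloidal, h=10: full span → s += 10 → s = 19.0000
seg 4 [154.1°–192.3°] uniform, h=21: full span → s += 21 → s = 40.0000
seg 5 [192.3°–332°] cycloidal, h=24: θ=232.4° here. β=40.1, B=139.7. 24·(0.2870 − sin(2π·0.2870)/(2π)) = 3.1723 → s = 43.1723

43.1723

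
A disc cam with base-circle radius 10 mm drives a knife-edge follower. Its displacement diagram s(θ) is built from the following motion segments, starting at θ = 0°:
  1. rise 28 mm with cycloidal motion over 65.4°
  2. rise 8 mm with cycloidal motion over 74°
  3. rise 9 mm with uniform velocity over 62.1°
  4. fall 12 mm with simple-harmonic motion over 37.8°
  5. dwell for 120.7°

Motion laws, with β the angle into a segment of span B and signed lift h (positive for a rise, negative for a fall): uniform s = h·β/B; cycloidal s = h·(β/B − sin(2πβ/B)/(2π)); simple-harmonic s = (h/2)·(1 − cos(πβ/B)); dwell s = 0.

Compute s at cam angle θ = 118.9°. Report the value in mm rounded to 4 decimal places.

seg 1 [0°–65.4°] cycloidal, h=28: full span → s += 28 → s = 28.0000
seg 2 [65.4°–139.4°] cycloidal, h=8: θ=118.9° here. β=53.5, B=74. 8·(0.7230 − sin(2π·0.7230)/(2π)) = 7.0387 → s = 35.0387

35.0387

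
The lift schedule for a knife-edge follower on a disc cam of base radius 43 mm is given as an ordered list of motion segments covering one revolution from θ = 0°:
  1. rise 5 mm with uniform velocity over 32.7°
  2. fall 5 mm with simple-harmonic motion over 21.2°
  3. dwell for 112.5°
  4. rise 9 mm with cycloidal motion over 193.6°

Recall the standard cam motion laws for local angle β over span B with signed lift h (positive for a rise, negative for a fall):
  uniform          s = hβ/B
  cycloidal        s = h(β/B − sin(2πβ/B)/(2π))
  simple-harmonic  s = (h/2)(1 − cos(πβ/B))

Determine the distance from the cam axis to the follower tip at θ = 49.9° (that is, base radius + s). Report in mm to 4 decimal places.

seg 1 [0°–32.7°] uniform, h=5: full span → s += 5 → s = 5.0000
seg 2 [32.7°–53.9°] simple-harmonic, h=-5: θ=49.9° here. β=17.2, B=21.2. -5/2·(1 − cos(π·0.8113)) = -4.5735 → s = 0.4265
radial distance = base radius + s = 43 + 0.4265 = 43.4265

43.4265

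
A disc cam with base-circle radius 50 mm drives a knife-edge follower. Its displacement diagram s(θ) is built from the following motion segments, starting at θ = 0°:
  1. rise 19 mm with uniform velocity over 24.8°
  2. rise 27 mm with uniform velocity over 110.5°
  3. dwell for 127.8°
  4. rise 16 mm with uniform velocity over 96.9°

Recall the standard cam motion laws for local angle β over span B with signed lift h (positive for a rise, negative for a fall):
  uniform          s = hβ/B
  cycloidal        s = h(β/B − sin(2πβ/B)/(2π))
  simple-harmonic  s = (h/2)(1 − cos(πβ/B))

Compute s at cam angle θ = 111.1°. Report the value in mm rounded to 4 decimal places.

seg 1 [0°–24.8°] uniform, h=19: full span → s += 19 → s = 19.0000
seg 2 [24.8°–135.3°] uniform, h=27: θ=111.1° here. β=86.3, B=110.5. 27·86.3/110.5 = 21.0869 → s = 40.0869

40.0869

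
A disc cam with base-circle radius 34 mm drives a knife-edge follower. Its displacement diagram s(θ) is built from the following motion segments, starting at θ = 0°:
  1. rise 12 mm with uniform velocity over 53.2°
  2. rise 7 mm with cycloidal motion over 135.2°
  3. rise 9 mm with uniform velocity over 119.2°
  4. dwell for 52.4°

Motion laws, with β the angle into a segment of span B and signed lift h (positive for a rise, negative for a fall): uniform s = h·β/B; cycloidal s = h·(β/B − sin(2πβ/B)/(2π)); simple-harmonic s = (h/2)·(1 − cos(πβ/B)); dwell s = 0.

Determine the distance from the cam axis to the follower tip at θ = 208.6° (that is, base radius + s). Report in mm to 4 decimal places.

seg 1 [0°–53.2°] uniform, h=12: full span → s += 12 → s = 12.0000
seg 2 [53.2°–188.4°] cycloidal, h=7: full span → s += 7 → s = 19.0000
seg 3 [188.4°–307.6°] uniform, h=9: θ=208.6° here. β=20.2, B=119.2. 9·20.2/119.2 = 1.5252 → s = 20.5252
radial distance = base radius + s = 34 + 20.5252 = 54.5252

54.5252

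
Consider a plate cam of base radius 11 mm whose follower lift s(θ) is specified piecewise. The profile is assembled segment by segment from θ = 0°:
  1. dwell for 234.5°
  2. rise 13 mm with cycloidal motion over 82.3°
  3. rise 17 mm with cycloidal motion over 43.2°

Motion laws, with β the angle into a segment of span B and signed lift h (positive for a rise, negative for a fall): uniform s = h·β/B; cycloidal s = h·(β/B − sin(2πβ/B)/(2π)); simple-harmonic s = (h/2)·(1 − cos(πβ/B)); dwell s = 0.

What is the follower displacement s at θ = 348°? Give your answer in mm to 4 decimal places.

seg 1 [0°–234.5°] dwell: s stays 0.0000
seg 2 [234.5°–316.8°] cycloidal, h=13: full span → s += 13 → s = 13.0000
seg 3 [316.8°–360°] cycloidal, h=17: θ=348° here. β=31.2, B=43.2. 17·(0.7222 − sin(2π·0.7222)/(2π)) = 14.9423 → s = 27.9423

27.9423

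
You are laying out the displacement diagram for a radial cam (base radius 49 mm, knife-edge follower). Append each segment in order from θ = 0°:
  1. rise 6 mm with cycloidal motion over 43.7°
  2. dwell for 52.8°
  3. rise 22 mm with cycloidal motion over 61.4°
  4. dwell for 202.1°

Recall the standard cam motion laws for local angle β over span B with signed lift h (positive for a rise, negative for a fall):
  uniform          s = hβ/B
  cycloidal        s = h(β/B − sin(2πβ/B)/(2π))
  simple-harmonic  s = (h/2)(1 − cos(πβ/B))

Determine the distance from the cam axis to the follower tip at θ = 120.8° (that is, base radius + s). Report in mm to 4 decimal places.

seg 1 [0°–43.7°] cycloidal, h=6: full span → s += 6 → s = 6.0000
seg 2 [43.7°–96.5°] dwell: s stays 6.0000
seg 3 [96.5°–157.9°] cycloidal, h=22: θ=120.8° here. β=24.3, B=61.4. 22·(0.3958 − sin(2π·0.3958)/(2π)) = 6.5741 → s = 12.5741
radial distance = base radius + s = 49 + 12.5741 = 61.5741

61.5741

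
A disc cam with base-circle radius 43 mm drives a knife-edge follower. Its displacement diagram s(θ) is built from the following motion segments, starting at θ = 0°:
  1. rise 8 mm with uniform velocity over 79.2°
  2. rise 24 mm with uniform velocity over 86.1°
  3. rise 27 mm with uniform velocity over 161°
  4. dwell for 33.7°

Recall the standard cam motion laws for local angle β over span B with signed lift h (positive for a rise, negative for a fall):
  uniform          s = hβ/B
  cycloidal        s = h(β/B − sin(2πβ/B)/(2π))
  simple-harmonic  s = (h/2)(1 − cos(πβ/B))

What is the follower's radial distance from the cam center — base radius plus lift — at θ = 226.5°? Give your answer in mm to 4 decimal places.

seg 1 [0°–79.2°] uniform, h=8: full span → s += 8 → s = 8.0000
seg 2 [79.2°–165.3°] uniform, h=24: full span → s += 24 → s = 32.0000
seg 3 [165.3°–326.3°] uniform, h=27: θ=226.5° here. β=61.2, B=161. 27·61.2/161 = 10.2634 → s = 42.2634
radial distance = base radius + s = 43 + 42.2634 = 85.2634

85.2634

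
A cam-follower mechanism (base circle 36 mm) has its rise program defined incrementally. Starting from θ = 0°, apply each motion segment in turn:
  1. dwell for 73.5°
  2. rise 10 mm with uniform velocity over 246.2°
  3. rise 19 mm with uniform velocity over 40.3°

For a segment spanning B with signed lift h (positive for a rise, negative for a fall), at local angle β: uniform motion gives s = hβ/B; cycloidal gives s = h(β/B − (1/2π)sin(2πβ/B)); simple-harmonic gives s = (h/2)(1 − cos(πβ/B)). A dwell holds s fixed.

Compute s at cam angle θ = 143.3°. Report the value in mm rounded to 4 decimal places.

seg 1 [0°–73.5°] dwell: s stays 0.0000
seg 2 [73.5°–319.7°] uniform, h=10: θ=143.3° here. β=69.8, B=246.2. 10·69.8/246.2 = 2.8351 → s = 2.8351

2.8351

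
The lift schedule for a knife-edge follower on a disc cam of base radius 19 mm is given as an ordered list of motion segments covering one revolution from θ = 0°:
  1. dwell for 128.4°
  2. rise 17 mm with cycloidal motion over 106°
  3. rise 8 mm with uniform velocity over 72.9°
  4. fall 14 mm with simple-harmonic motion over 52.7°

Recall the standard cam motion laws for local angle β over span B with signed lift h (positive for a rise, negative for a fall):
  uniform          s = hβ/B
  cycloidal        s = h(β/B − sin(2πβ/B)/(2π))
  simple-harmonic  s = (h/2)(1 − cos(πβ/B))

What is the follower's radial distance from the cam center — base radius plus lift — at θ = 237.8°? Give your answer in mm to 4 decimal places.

seg 1 [0°–128.4°] dwell: s stays 0.0000
seg 2 [128.4°–234.4°] cycloidal, h=17: full span → s += 17 → s = 17.0000
seg 3 [234.4°–307.3°] uniform, h=8: θ=237.8° here. β=3.4, B=72.9. 8·3.4/72.9 = 0.3731 → s = 17.3731
radial distance = base radius + s = 19 + 17.3731 = 36.3731

36.3731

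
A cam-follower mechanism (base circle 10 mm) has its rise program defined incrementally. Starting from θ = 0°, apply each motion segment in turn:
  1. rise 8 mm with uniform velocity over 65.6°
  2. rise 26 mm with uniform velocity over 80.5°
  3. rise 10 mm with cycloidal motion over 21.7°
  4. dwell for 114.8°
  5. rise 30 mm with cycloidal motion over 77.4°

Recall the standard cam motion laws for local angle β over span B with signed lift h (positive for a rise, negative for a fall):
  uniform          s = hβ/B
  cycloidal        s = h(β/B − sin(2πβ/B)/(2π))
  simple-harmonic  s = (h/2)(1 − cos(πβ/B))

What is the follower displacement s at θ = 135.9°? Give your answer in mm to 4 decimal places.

seg 1 [0°–65.6°] uniform, h=8: full span → s += 8 → s = 8.0000
seg 2 [65.6°–146.1°] uniform, h=26: θ=135.9° here. β=70.3, B=80.5. 26·70.3/80.5 = 22.7056 → s = 30.7056

30.7056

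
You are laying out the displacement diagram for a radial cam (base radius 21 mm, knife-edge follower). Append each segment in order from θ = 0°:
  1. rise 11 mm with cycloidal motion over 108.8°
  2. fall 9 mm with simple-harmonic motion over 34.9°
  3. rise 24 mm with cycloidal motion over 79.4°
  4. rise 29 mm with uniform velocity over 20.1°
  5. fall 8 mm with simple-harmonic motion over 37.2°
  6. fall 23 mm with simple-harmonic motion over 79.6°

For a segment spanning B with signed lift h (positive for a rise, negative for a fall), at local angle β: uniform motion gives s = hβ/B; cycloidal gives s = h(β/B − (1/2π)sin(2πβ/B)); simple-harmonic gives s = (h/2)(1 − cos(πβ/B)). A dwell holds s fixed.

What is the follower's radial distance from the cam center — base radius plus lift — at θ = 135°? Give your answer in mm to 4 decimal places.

seg 1 [0°–108.8°] cycloidal, h=11: full span → s += 11 → s = 11.0000
seg 2 [108.8°–143.7°] simple-harmonic, h=-9: θ=135° here. β=26.2, B=34.9. -9/2·(1 − cos(π·0.7507)) = -7.6891 → s = 3.3109
radial distance = base radius + s = 21 + 3.3109 = 24.3109

24.3109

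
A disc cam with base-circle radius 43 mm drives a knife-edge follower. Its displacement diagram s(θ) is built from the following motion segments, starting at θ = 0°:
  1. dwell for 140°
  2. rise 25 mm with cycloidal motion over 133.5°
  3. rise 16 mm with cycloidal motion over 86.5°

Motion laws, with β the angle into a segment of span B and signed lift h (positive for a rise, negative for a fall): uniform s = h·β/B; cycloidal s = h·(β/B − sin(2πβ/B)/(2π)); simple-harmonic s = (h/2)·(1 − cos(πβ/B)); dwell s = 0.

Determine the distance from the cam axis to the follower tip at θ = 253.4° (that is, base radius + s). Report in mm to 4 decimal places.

seg 1 [0°–140°] dwell: s stays 0.0000
seg 2 [140°–273.5°] cycloidal, h=25: θ=253.4° here. β=113.4, B=133.5. 25·(0.8494 − sin(2π·0.8494)/(2π)) = 24.4632 → s = 24.4632
radial distance = base radius + s = 43 + 24.4632 = 67.4632

67.4632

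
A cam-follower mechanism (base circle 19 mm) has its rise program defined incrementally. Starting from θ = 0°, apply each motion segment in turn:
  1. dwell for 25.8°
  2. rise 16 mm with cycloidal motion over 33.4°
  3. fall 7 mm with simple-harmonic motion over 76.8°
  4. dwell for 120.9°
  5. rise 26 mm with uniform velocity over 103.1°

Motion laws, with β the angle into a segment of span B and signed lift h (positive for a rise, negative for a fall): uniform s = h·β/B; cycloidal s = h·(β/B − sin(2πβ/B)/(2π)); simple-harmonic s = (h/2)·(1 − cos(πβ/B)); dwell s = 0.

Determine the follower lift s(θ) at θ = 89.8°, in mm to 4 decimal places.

seg 1 [0°–25.8°] dwell: s stays 0.0000
seg 2 [25.8°–59.2°] cycloidal, h=16: full span → s += 16 → s = 16.0000
seg 3 [59.2°–136°] simple-harmonic, h=-7: θ=89.8° here. β=30.6, B=76.8. -7/2·(1 − cos(π·0.3984)) = -2.4021 → s = 13.5979

13.5979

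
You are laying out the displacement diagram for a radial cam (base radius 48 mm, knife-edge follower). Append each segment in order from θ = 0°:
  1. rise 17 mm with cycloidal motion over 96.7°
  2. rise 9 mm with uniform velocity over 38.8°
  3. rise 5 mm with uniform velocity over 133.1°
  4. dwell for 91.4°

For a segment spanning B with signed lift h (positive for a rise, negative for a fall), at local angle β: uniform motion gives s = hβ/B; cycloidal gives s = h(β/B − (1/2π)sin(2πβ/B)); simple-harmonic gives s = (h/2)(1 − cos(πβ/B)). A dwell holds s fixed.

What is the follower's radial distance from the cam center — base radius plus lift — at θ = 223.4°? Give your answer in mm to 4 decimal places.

seg 1 [0°–96.7°] cycloidal, h=17: full span → s += 17 → s = 17.0000
seg 2 [96.7°–135.5°] uniform, h=9: full span → s += 9 → s = 26.0000
seg 3 [135.5°–268.6°] uniform, h=5: θ=223.4° here. β=87.9, B=133.1. 5·87.9/133.1 = 3.3020 → s = 29.3020
radial distance = base radius + s = 48 + 29.3020 = 77.3020

77.3020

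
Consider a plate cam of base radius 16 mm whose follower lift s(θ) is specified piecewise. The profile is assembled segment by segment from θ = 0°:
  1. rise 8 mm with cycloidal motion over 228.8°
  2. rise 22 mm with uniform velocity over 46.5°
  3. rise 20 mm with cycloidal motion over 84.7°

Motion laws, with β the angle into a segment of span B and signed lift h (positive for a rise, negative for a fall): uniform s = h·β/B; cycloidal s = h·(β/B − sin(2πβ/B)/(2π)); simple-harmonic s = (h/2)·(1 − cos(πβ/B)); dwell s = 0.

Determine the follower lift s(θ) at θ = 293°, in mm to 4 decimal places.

seg 1 [0°–228.8°] cycloidal, h=8: full span → s += 8 → s = 8.0000
seg 2 [228.8°–275.3°] uniform, h=22: full span → s += 22 → s = 30.0000
seg 3 [275.3°–360°] cycloidal, h=20: θ=293° here. β=17.7, B=84.7. 20·(0.2090 − sin(2π·0.2090)/(2π)) = 1.1015 → s = 31.1015

31.1015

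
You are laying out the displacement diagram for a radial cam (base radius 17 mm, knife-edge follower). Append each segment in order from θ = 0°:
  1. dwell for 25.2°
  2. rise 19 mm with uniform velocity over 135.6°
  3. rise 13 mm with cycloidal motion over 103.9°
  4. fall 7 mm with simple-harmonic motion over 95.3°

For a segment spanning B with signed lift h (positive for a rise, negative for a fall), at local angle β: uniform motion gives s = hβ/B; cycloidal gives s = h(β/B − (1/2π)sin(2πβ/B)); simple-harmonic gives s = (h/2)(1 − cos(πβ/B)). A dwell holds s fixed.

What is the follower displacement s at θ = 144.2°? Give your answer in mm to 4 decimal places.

seg 1 [0°–25.2°] dwell: s stays 0.0000
seg 2 [25.2°–160.8°] uniform, h=19: θ=144.2° here. β=119, B=135.6. 19·119/135.6 = 16.6740 → s = 16.6740

16.6740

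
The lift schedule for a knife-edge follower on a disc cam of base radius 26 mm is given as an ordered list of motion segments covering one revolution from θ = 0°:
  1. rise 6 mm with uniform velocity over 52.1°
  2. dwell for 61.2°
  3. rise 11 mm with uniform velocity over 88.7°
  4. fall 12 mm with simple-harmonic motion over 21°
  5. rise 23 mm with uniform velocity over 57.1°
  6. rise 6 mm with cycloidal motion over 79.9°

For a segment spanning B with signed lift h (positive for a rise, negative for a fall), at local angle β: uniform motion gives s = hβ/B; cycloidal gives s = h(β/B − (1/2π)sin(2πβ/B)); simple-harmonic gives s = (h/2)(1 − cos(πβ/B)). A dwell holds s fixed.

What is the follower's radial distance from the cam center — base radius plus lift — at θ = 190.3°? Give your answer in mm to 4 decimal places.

seg 1 [0°–52.1°] uniform, h=6: full span → s += 6 → s = 6.0000
seg 2 [52.1°–113.3°] dwell: s stays 6.0000
seg 3 [113.3°–202°] uniform, h=11: θ=190.3° here. β=77, B=88.7. 11·77/88.7 = 9.5490 → s = 15.5490
radial distance = base radius + s = 26 + 15.5490 = 41.5490

41.5490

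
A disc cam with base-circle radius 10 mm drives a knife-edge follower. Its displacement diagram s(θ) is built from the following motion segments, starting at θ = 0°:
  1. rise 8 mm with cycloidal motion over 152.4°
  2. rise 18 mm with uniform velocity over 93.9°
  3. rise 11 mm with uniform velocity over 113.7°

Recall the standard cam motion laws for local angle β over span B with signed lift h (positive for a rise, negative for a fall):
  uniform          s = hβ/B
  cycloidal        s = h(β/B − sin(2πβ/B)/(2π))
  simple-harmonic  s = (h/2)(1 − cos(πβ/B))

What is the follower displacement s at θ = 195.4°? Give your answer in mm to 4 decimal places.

seg 1 [0°–152.4°] cycloidal, h=8: full span → s += 8 → s = 8.0000
seg 2 [152.4°–246.3°] uniform, h=18: θ=195.4° here. β=43, B=93.9. 18·43/93.9 = 8.2428 → s = 16.2428

16.2428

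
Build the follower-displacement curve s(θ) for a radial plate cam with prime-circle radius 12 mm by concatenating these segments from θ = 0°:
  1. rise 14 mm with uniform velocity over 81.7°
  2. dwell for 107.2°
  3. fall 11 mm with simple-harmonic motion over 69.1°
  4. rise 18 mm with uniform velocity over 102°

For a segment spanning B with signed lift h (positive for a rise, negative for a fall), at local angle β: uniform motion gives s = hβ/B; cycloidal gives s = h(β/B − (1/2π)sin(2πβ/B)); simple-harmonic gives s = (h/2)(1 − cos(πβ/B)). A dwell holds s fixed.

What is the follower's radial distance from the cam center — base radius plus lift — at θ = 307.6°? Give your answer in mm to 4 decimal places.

seg 1 [0°–81.7°] uniform, h=14: full span → s += 14 → s = 14.0000
seg 2 [81.7°–188.9°] dwell: s stays 14.0000
seg 3 [188.9°–258°] simple-harmonic, h=-11: full span → s += -11 → s = 3.0000
seg 4 [258°–360°] uniform, h=18: θ=307.6° here. β=49.6, B=102. 18·49.6/102 = 8.7529 → s = 11.7529
radial distance = base radius + s = 12 + 11.7529 = 23.7529

23.7529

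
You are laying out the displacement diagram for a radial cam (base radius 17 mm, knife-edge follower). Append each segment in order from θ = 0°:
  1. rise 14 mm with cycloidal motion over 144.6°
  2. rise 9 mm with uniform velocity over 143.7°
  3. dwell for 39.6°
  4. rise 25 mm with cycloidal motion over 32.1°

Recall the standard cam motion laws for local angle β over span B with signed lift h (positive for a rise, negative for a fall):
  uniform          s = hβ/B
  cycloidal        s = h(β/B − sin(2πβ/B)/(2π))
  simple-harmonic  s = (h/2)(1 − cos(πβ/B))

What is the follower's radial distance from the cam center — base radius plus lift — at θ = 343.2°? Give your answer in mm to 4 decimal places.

seg 1 [0°–144.6°] cycloidal, h=14: full span → s += 14 → s = 14.0000
seg 2 [144.6°–288.3°] uniform, h=9: full span → s += 9 → s = 23.0000
seg 3 [288.3°–327.9°] dwell: s stays 23.0000
seg 4 [327.9°–360°] cycloidal, h=25: θ=343.2° here. β=15.3, B=32.1. 25·(0.4766 − sin(2π·0.4766)/(2π)) = 11.3339 → s = 34.3339
radial distance = base radius + s = 17 + 34.3339 = 51.3339

51.3339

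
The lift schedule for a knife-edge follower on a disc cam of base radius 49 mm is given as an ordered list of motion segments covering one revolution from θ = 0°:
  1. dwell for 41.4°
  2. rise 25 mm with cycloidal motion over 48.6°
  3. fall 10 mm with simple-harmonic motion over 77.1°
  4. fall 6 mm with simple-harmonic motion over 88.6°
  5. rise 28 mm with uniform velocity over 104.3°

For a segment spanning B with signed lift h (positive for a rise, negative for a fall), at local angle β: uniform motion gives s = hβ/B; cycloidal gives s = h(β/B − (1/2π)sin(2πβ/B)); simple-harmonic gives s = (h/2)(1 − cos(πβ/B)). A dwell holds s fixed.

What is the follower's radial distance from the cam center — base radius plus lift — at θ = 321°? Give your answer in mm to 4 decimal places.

seg 1 [0°–41.4°] dwell: s stays 0.0000
seg 2 [41.4°–90°] cycloidal, h=25: full span → s += 25 → s = 25.0000
seg 3 [90°–167.1°] simple-harmonic, h=-10: full span → s += -10 → s = 15.0000
seg 4 [167.1°–255.7°] simple-harmonic, h=-6: full span → s += -6 → s = 9.0000
seg 5 [255.7°–360°] uniform, h=28: θ=321° here. β=65.3, B=104.3. 28·65.3/104.3 = 17.5302 → s = 26.5302
radial distance = base radius + s = 49 + 26.5302 = 75.5302

75.5302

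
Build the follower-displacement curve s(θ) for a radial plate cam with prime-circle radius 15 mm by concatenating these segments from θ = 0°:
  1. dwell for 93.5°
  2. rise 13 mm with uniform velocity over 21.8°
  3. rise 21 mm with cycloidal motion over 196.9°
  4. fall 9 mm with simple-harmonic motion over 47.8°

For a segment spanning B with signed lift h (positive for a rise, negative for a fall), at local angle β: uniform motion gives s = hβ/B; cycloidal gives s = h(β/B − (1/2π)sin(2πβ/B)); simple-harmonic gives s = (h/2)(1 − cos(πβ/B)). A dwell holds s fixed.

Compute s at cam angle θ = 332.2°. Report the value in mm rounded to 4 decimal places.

seg 1 [0°–93.5°] dwell: s stays 0.0000
seg 2 [93.5°–115.3°] uniform, h=13: full span → s += 13 → s = 13.0000
seg 3 [115.3°–312.2°] cycloidal, h=21: full span → s += 21 → s = 34.0000
seg 4 [312.2°–360°] simple-harmonic, h=-9: θ=332.2° here. β=20, B=47.8. -9/2·(1 − cos(π·0.4184)) = -3.3591 → s = 30.6409

30.6409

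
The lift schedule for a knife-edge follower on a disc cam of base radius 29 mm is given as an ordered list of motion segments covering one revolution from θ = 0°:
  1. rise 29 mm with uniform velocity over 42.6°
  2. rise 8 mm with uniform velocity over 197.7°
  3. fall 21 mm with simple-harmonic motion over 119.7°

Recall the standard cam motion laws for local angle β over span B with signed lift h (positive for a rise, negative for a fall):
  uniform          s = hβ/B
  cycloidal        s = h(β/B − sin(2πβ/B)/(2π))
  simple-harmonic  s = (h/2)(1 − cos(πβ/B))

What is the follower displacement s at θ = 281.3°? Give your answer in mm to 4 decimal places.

seg 1 [0°–42.6°] uniform, h=29: full span → s += 29 → s = 29.0000
seg 2 [42.6°–240.3°] uniform, h=8: full span → s += 8 → s = 37.0000
seg 3 [240.3°–360°] simple-harmonic, h=-21: θ=281.3° here. β=41, B=119.7. -21/2·(1 − cos(π·0.3425)) = -5.5147 → s = 31.4853

31.4853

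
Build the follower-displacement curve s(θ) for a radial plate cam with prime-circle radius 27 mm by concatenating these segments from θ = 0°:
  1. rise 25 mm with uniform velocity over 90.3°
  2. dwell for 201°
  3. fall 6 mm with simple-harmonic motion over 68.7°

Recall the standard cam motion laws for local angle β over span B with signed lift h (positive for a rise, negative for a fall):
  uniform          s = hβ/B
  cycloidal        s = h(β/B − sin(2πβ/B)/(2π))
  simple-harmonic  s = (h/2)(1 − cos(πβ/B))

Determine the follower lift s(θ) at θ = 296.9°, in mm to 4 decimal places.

seg 1 [0°–90.3°] uniform, h=25: full span → s += 25 → s = 25.0000
seg 2 [90.3°–291.3°] dwell: s stays 25.0000
seg 3 [291.3°–360°] simple-harmonic, h=-6: θ=296.9° here. β=5.6, B=68.7. -6/2·(1 − cos(π·0.0815)) = -0.0978 → s = 24.9022

24.9022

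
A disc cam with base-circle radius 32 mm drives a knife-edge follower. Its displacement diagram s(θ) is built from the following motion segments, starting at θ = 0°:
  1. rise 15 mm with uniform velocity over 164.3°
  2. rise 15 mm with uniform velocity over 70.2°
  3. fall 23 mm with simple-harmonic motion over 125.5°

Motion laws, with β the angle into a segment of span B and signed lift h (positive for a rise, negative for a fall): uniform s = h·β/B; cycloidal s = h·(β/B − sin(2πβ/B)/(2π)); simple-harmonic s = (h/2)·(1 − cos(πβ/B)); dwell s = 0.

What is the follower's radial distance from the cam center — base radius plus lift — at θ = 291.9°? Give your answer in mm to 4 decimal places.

seg 1 [0°–164.3°] uniform, h=15: full span → s += 15 → s = 15.0000
seg 2 [164.3°–234.5°] uniform, h=15: full span → s += 15 → s = 30.0000
seg 3 [234.5°–360°] simple-harmonic, h=-23: θ=291.9° here. β=57.4, B=125.5. -23/2·(1 − cos(π·0.4574)) = -9.9645 → s = 20.0355
radial distance = base radius + s = 32 + 20.0355 = 52.0355

52.0355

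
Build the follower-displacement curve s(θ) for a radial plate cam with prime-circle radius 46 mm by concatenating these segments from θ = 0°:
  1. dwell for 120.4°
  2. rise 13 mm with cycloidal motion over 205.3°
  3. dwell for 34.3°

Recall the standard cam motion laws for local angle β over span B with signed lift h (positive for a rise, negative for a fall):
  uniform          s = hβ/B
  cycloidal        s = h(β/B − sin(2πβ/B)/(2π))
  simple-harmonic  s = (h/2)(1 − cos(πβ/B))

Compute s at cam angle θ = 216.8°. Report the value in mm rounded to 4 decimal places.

seg 1 [0°–120.4°] dwell: s stays 0.0000
seg 2 [120.4°–325.7°] cycloidal, h=13: θ=216.8° here. β=96.4, B=205.3. 13·(0.4696 − sin(2π·0.4696)/(2π)) = 5.7109 → s = 5.7109

5.7109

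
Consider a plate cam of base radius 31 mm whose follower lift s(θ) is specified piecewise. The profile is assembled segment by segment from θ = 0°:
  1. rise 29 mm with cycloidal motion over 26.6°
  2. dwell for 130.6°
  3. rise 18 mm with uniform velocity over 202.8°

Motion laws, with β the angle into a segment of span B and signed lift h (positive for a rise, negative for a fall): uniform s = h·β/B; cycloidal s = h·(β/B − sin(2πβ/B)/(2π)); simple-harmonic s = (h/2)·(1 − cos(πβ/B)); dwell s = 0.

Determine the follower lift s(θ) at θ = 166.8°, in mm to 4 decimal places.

seg 1 [0°–26.6°] cycloidal, h=29: full span → s += 29 → s = 29.0000
seg 2 [26.6°–157.2°] dwell: s stays 29.0000
seg 3 [157.2°–360°] uniform, h=18: θ=166.8° here. β=9.6, B=202.8. 18·9.6/202.8 = 0.8521 → s = 29.8521

29.8521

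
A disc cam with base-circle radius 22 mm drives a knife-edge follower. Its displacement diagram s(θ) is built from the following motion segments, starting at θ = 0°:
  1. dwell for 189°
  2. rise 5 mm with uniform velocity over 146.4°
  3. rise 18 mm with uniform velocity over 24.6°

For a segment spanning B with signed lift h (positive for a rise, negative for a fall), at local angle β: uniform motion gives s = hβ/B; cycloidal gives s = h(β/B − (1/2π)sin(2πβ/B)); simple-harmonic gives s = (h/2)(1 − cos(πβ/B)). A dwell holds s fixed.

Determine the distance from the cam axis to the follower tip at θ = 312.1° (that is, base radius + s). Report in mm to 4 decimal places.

seg 1 [0°–189°] dwell: s stays 0.0000
seg 2 [189°–335.4°] uniform, h=5: θ=312.1° here. β=123.1, B=146.4. 5·123.1/146.4 = 4.2042 → s = 4.2042
radial distance = base radius + s = 22 + 4.2042 = 26.2042

26.2042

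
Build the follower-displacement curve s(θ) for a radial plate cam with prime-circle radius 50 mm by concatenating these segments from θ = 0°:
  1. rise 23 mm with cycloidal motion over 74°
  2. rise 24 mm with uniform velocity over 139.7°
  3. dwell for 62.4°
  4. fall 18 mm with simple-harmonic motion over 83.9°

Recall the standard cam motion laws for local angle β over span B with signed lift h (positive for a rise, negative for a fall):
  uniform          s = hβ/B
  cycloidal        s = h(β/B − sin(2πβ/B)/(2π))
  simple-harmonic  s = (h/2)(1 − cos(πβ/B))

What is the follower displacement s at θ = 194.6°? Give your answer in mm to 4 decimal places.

seg 1 [0°–74°] cycloidal, h=23: full span → s += 23 → s = 23.0000
seg 2 [74°–213.7°] uniform, h=24: θ=194.6° here. β=120.6, B=139.7. 24·120.6/139.7 = 20.7187 → s = 43.7187

43.7187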